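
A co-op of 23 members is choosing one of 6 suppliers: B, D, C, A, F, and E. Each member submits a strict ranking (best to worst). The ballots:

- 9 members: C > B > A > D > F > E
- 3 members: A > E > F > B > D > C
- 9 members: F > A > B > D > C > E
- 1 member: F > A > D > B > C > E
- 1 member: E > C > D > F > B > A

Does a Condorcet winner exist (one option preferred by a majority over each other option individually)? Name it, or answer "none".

A

A vs B: 13–10 for A.
A vs D: 22–1 for A.
A vs C: 13–10 for A.
A vs F: 12–11 for A.
A vs E: 22–1 for A.
A beats every other option head-to-head.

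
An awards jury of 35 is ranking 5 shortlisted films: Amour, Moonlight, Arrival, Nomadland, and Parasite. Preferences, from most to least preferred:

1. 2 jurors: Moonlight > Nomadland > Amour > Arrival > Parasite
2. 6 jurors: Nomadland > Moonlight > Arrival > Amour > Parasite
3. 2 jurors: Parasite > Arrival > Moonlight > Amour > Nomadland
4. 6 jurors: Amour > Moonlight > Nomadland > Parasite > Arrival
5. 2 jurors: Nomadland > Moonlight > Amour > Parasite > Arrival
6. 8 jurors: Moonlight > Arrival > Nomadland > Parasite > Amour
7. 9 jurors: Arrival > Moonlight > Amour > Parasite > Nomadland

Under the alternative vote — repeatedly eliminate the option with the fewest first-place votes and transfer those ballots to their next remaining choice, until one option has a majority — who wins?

Moonlight

Round 1: Amour 6, Moonlight 10, Arrival 9, Nomadland 8, Parasite 2. Eliminate Parasite.
Round 2: Amour 6, Moonlight 10, Arrival 11, Nomadland 8. Eliminate Amour.
Round 3: Moonlight 16, Arrival 11, Nomadland 8. Eliminate Nomadland.
Round 4: Moonlight 24, Arrival 11. Moonlight has a majority.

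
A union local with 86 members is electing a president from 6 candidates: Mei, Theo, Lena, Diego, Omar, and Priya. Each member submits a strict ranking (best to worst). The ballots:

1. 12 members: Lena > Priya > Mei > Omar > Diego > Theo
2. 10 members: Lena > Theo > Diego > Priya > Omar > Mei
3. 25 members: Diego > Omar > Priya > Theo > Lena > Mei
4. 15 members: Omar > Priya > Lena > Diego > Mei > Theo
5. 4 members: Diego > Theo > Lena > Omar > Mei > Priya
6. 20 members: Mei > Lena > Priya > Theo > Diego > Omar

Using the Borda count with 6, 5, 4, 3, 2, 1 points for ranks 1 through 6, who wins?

Mei: 12·4 + 10·1 + 25·1 + 15·2 + 4·2 + 20·6 = 241
Theo: 12·1 + 10·5 + 25·3 + 15·1 + 4·5 + 20·3 = 232
Lena: 12·6 + 10·6 + 25·2 + 15·4 + 4·4 + 20·5 = 358
Diego: 12·2 + 10·4 + 25·6 + 15·3 + 4·6 + 20·2 = 323
Omar: 12·3 + 10·2 + 25·5 + 15·6 + 4·3 + 20·1 = 303
Priya: 12·5 + 10·3 + 25·4 + 15·5 + 4·1 + 20·4 = 349
Lena has the highest Borda score (358).

Lena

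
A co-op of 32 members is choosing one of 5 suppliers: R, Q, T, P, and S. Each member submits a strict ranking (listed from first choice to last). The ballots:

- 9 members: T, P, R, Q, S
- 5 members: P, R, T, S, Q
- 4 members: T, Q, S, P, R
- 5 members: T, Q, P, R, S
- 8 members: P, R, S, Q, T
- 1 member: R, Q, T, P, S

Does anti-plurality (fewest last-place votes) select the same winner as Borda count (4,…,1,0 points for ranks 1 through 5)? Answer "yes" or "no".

Anti-plurality — last-place votes: R 4, Q 5, T 8, P 0, S 15. Winner: P.
Borda — scores: R 66, Q 47, T 84, P 94, S 29. Winner: P.
The two methods agree.

yes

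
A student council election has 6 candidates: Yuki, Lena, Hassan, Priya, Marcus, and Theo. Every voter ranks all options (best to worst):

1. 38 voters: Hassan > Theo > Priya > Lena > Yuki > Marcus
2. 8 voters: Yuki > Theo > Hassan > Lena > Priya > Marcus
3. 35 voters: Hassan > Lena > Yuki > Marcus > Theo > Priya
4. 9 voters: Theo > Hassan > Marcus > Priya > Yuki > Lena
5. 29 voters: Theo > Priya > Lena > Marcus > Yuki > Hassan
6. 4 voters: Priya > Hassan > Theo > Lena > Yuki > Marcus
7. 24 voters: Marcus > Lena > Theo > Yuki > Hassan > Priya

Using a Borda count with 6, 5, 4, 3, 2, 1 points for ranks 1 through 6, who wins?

Yuki: 38·2 + 8·6 + 35·4 + 9·2 + 29·2 + 4·2 + 24·3 = 420
Lena: 38·3 + 8·3 + 35·5 + 9·1 + 29·4 + 4·3 + 24·5 = 570
Hassan: 38·6 + 8·4 + 35·6 + 9·5 + 29·1 + 4·5 + 24·2 = 612
Priya: 38·4 + 8·2 + 35·1 + 9·3 + 29·5 + 4·6 + 24·1 = 423
Marcus: 38·1 + 8·1 + 35·3 + 9·4 + 29·3 + 4·1 + 24·6 = 422
Theo: 38·5 + 8·5 + 35·2 + 9·6 + 29·6 + 4·4 + 24·4 = 640
Theo has the highest Borda score (640).

Theo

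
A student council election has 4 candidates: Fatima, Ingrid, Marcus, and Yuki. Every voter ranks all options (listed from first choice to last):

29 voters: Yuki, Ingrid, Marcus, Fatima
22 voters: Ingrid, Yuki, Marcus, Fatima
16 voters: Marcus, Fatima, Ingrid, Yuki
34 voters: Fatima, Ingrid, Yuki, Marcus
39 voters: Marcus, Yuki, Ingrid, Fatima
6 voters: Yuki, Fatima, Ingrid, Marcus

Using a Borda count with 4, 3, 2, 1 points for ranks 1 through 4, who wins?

Fatima: 29·1 + 22·1 + 16·3 + 34·4 + 39·1 + 6·3 = 292
Ingrid: 29·3 + 22·4 + 16·2 + 34·3 + 39·2 + 6·2 = 399
Marcus: 29·2 + 22·2 + 16·4 + 34·1 + 39·4 + 6·1 = 362
Yuki: 29·4 + 22·3 + 16·1 + 34·2 + 39·3 + 6·4 = 407
Yuki has the highest Borda score (407).

Yuki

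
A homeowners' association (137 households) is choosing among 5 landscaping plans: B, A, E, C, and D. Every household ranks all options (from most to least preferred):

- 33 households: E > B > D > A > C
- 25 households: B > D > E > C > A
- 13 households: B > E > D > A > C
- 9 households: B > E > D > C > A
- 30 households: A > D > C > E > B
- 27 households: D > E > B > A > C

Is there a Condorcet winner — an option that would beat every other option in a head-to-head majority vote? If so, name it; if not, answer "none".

none

Checking pairwise contests:
E beats B 90–47.
B beats A 107–30.
D beats E 82–55.
B beats C 107–30.
B beats D 80–57.
Every option loses at least one head-to-head, so there is no Condorcet winner.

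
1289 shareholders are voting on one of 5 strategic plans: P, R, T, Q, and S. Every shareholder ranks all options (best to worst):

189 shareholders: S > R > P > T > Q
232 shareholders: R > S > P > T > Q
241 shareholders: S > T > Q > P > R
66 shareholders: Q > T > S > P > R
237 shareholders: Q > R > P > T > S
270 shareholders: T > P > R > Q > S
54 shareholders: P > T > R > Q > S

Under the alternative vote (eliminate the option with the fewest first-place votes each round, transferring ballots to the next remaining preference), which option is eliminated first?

Round 1: P 54, R 232, T 270, Q 303, S 430. Eliminate P.

P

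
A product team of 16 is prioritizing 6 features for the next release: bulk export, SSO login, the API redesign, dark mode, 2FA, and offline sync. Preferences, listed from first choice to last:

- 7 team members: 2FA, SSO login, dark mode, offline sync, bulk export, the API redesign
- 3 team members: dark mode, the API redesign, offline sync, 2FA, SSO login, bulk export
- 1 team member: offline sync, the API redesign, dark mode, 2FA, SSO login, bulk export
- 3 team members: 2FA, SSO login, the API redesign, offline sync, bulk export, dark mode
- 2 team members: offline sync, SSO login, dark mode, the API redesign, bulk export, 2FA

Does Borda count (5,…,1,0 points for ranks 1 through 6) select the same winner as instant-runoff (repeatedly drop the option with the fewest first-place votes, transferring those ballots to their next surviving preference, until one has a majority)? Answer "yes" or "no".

Borda — scores: bulk export 12, SSO login 52, the API redesign 29, dark mode 45, 2FA 58, offline sync 44. Winner: 2FA.
Instant-runoff — R1 bulk export 0, SSO login 0, the API redesign 0, dark mode 3, 2FA 10, offline sync 3 (2FA winner). Winner: 2FA.
The two methods agree.

yes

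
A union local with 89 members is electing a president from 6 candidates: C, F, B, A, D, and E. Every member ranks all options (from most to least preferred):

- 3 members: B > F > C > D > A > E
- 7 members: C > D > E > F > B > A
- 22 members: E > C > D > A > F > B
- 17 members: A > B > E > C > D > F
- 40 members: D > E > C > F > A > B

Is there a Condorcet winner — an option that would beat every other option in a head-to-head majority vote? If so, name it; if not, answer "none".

Checking pairwise contests:
E beats C 79–10.
C beats F 86–3.
C beats B 69–20.
C beats A 72–17.
C beats D 49–40.
D beats E 50–39.
Every option loses at least one head-to-head, so there is no Condorcet winner.

none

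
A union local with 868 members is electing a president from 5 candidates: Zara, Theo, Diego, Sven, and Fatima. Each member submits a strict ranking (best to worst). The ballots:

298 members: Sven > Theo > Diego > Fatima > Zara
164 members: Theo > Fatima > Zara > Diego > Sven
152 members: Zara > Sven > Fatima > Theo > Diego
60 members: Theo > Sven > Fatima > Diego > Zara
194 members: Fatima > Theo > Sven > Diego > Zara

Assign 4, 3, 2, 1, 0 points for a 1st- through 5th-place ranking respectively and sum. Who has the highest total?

Zara: 298·0 + 164·2 + 152·4 + 60·0 + 194·0 = 936
Theo: 298·3 + 164·4 + 152·1 + 60·4 + 194·3 = 2524
Diego: 298·2 + 164·1 + 152·0 + 60·1 + 194·1 = 1014
Sven: 298·4 + 164·0 + 152·3 + 60·3 + 194·2 = 2216
Fatima: 298·1 + 164·3 + 152·2 + 60·2 + 194·4 = 1990
Theo has the highest Borda score (2524).

Theo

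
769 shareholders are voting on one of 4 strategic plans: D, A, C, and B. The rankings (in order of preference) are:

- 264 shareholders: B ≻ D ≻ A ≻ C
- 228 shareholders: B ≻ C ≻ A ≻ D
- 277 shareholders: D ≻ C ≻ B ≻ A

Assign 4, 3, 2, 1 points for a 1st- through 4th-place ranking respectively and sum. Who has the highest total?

B

D: 264·3 + 228·1 + 277·4 = 2128
A: 264·2 + 228·2 + 277·1 = 1261
C: 264·1 + 228·3 + 277·3 = 1779
B: 264·4 + 228·4 + 277·2 = 2522
B has the highest Borda score (2522).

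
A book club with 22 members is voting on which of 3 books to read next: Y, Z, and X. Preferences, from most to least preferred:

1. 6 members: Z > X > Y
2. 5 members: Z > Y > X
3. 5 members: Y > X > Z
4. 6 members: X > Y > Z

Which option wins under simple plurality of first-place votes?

Z

First-place votes: Y 5, Z 11, X 6.
Z has the most first-place votes.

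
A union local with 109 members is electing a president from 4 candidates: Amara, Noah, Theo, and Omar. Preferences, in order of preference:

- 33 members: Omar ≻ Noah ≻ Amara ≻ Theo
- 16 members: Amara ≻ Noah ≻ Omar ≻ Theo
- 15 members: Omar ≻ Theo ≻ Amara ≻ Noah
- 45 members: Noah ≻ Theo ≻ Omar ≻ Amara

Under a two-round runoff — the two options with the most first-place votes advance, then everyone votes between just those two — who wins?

Round 1 first-place votes: Amara 16, Noah 45, Theo 0, Omar 48.
Omar and Noah advance.
Runoff: Omar is preferred to Noah by 48 voters; Noah by 61.
Noah wins the runoff.

Noah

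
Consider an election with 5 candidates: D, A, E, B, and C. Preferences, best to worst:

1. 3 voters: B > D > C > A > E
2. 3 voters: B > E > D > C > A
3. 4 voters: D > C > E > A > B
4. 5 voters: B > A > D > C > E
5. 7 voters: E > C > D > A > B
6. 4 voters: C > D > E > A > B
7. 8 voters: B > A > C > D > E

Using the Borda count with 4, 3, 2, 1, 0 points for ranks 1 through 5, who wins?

C

D: 3·3 + 3·2 + 4·4 + 5·2 + 7·2 + 4·3 + 8·1 = 75
A: 3·1 + 3·0 + 4·1 + 5·3 + 7·1 + 4·1 + 8·3 = 57
E: 3·0 + 3·3 + 4·2 + 5·0 + 7·4 + 4·2 + 8·0 = 53
B: 3·4 + 3·4 + 4·0 + 5·4 + 7·0 + 4·0 + 8·4 = 76
C: 3·2 + 3·1 + 4·3 + 5·1 + 7·3 + 4·4 + 8·2 = 79
C has the highest Borda score (79).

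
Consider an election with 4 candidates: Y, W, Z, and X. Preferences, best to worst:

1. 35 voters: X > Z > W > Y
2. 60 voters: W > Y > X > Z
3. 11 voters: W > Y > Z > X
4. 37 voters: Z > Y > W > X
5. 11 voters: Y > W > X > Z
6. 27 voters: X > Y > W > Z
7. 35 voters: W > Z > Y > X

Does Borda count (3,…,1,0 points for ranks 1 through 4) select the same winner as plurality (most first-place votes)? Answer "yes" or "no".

Borda — scores: Y 338, W 439, Z 262, X 257. Winner: W.
Plurality — first-place votes: Y 11, W 106, Z 37, X 62. Winner: W.
The two methods agree.

yes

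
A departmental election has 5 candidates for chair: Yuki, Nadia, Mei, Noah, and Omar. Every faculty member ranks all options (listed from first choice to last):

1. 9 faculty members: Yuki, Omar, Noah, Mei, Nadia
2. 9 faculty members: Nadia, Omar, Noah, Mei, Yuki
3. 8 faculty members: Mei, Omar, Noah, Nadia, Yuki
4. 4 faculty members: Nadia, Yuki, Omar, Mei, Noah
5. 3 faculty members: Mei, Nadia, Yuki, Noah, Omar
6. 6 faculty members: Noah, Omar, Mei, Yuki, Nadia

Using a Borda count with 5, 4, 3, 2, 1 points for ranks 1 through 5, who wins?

Yuki: 9·5 + 9·1 + 8·1 + 4·4 + 3·3 + 6·2 = 99
Nadia: 9·1 + 9·5 + 8·2 + 4·5 + 3·4 + 6·1 = 108
Mei: 9·2 + 9·2 + 8·5 + 4·2 + 3·5 + 6·3 = 117
Noah: 9·3 + 9·3 + 8·3 + 4·1 + 3·2 + 6·5 = 118
Omar: 9·4 + 9·4 + 8·4 + 4·3 + 3·1 + 6·4 = 143
Omar has the highest Borda score (143).

Omar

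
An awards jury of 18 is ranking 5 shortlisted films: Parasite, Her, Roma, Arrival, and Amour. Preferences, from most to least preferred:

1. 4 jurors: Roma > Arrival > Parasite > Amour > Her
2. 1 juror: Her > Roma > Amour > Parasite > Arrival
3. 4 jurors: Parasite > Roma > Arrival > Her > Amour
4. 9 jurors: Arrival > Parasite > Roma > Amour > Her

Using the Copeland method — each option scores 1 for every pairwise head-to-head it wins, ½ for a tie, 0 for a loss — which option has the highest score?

Parasite: beats Her, Roma, and Amour; loses to Arrival → score 3.
Her: loses to Parasite, Roma, Arrival, and Amour → score 0.
Roma: beats Her and Amour; ties Arrival; loses to Parasite → score 2.5.
Arrival: beats Parasite, Her, and Amour; ties Roma → score 3.5.
Amour: beats Her; loses to Parasite, Roma, and Arrival → score 1.
Arrival has the best pairwise record.

Arrival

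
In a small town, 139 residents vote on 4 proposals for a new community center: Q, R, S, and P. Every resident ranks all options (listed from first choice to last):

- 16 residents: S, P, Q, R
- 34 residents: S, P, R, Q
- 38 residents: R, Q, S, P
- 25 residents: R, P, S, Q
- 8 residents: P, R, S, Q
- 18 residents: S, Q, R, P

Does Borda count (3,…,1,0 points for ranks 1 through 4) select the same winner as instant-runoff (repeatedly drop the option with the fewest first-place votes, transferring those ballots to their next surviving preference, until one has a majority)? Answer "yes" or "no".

no

Borda — scores: Q 128, R 257, S 275, P 174. Winner: S.
Instant-runoff — R1 Q 0, R 63, S 68, P 8 (Q out); R2 R 63, S 68, P 8 (P out); R3 R 71, S 68 (R winner). Winner: R.
The two methods disagree.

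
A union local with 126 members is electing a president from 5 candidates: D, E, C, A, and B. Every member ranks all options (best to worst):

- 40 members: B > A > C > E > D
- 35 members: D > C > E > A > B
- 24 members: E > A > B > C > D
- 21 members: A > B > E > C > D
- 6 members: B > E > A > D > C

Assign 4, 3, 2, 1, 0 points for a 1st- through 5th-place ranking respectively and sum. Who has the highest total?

A

D: 40·0 + 35·4 + 24·0 + 21·0 + 6·1 = 146
E: 40·1 + 35·2 + 24·4 + 21·2 + 6·3 = 266
C: 40·2 + 35·3 + 24·1 + 21·1 + 6·0 = 230
A: 40·3 + 35·1 + 24·3 + 21·4 + 6·2 = 323
B: 40·4 + 35·0 + 24·2 + 21·3 + 6·4 = 295
A has the highest Borda score (323).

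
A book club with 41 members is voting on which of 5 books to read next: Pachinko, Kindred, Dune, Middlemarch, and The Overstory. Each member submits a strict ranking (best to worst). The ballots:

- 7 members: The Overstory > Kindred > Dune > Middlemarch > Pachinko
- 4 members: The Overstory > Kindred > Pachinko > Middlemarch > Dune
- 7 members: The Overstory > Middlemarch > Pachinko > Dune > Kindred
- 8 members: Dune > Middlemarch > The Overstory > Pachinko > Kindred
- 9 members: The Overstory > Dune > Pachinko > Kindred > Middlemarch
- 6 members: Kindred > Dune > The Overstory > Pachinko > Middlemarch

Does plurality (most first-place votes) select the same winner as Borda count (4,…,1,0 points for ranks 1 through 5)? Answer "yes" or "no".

yes

Plurality — first-place votes: Pachinko 0, Kindred 6, Dune 8, Middlemarch 0, The Overstory 27. Winner: The Overstory.
Borda — scores: Pachinko 54, Kindred 66, Dune 98, Middlemarch 56, The Overstory 136. Winner: The Overstory.
The two methods agree.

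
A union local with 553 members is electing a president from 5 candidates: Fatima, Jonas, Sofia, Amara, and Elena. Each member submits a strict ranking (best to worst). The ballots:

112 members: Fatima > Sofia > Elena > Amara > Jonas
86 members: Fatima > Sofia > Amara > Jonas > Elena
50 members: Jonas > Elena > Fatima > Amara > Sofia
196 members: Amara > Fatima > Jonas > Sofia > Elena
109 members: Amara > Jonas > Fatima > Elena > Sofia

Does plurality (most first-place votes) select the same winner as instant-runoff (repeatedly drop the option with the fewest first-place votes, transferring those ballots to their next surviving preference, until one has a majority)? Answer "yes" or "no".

yes

Plurality — first-place votes: Fatima 198, Jonas 50, Sofia 0, Amara 305, Elena 0. Winner: Amara.
Instant-runoff — R1 Fatima 198, Jonas 50, Sofia 0, Amara 305, Elena 0 (Amara winner). Winner: Amara.
The two methods agree.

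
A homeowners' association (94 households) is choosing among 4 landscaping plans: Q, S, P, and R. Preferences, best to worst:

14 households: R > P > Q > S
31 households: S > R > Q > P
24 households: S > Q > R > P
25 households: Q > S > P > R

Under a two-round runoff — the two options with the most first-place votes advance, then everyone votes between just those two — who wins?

Round 1 first-place votes: Q 25, S 55, P 0, R 14.
S and Q advance.
Runoff: S is preferred to Q by 55 voters; Q by 39.
S wins the runoff.

S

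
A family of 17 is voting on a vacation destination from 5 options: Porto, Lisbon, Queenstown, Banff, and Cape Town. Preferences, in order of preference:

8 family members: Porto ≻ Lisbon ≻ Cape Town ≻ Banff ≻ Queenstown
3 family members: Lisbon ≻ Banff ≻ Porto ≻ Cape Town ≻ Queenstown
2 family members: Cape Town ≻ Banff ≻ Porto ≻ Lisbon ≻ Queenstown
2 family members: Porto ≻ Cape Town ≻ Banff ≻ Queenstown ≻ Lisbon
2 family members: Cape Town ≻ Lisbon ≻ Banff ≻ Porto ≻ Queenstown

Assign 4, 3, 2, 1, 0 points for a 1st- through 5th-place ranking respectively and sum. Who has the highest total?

Porto: 8·4 + 3·2 + 2·2 + 2·4 + 2·1 = 52
Lisbon: 8·3 + 3·4 + 2·1 + 2·0 + 2·3 = 44
Queenstown: 8·0 + 3·0 + 2·0 + 2·1 + 2·0 = 2
Banff: 8·1 + 3·3 + 2·3 + 2·2 + 2·2 = 31
Cape Town: 8·2 + 3·1 + 2·4 + 2·3 + 2·4 = 41
Porto has the highest Borda score (52).

Porto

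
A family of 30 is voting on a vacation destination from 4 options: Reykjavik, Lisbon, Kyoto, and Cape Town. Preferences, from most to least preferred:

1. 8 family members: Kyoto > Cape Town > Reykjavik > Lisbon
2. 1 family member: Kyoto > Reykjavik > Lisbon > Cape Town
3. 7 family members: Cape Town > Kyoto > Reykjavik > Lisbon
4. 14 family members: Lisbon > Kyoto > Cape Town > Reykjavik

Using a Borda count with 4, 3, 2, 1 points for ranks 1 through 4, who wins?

Kyoto

Reykjavik: 8·2 + 1·3 + 7·2 + 14·1 = 47
Lisbon: 8·1 + 1·2 + 7·1 + 14·4 = 73
Kyoto: 8·4 + 1·4 + 7·3 + 14·3 = 99
Cape Town: 8·3 + 1·1 + 7·4 + 14·2 = 81
Kyoto has the highest Borda score (99).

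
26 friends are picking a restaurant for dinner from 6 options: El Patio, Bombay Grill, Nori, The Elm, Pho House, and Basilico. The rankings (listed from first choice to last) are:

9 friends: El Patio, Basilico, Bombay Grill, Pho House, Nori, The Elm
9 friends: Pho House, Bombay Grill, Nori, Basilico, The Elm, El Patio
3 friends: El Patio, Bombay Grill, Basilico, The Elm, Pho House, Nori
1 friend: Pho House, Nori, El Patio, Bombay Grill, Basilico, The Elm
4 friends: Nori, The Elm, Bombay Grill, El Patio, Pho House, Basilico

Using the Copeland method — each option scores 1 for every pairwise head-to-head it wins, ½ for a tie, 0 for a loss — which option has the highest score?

El Patio: beats Pho House and Basilico; ties Bombay Grill and The Elm; loses to Nori → score 3.
Bombay Grill: beats Nori, The Elm, Pho House, and Basilico; ties El Patio → score 4.5.
Nori: beats El Patio, The Elm, and Basilico; loses to Bombay Grill and Pho House → score 3.
The Elm: ties El Patio; loses to Bombay Grill, Nori, Pho House, and Basilico → score 0.5.
Pho House: beats Nori, The Elm, and Basilico; loses to El Patio and Bombay Grill → score 3.
Basilico: beats The Elm; loses to El Patio, Bombay Grill, Nori, and Pho House → score 1.
Bombay Grill has the best pairwise record.

Bombay Grill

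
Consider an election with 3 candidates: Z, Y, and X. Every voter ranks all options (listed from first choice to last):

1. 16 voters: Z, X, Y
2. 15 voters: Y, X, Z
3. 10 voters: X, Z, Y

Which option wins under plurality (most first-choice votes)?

First-place votes: Z 16, Y 15, X 10.
Z has the most first-place votes.

Z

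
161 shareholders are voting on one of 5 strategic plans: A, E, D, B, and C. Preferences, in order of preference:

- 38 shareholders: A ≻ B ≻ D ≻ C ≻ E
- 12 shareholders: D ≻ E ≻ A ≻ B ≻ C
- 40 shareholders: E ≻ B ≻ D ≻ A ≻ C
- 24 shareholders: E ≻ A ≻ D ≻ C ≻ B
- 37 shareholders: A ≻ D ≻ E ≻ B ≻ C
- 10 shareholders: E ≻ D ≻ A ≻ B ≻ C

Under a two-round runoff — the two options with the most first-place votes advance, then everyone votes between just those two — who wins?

E

Round 1 first-place votes: A 75, E 74, D 12, B 0, C 0.
A and E advance.
Runoff: A is preferred to E by 75 voters; E by 86.
E wins the runoff.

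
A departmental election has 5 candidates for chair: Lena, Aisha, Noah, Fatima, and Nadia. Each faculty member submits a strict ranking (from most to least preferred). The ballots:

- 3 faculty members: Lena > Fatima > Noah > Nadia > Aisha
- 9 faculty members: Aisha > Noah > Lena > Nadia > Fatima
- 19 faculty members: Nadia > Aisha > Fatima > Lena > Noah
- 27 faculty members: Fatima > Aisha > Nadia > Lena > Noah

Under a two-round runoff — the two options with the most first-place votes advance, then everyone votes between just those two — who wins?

Round 1 first-place votes: Lena 3, Aisha 9, Noah 0, Fatima 27, Nadia 19.
Fatima and Nadia advance.
Runoff: Fatima is preferred to Nadia by 30 voters; Nadia by 28.
Fatima wins the runoff.

Fatima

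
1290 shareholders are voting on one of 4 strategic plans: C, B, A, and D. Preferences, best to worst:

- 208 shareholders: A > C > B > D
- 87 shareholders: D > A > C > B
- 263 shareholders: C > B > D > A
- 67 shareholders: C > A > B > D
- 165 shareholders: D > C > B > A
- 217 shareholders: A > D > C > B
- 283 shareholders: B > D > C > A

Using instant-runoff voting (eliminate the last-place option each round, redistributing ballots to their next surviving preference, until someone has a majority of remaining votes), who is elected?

Round 1: C 330, B 283, A 425, D 252. Eliminate D.
Round 2: C 495, B 283, A 512. Eliminate B.
Round 3: C 778, A 512. C has a majority.

C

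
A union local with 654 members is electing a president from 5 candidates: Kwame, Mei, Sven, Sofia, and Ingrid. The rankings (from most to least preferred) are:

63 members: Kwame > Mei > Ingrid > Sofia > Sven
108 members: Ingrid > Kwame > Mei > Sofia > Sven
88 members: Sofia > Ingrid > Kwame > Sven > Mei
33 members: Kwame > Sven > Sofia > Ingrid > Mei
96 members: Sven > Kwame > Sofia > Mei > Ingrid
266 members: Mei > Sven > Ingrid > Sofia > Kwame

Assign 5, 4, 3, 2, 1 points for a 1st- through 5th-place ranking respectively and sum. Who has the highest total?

Kwame: 63·5 + 108·4 + 88·3 + 33·5 + 96·4 + 266·1 = 1826
Mei: 63·4 + 108·3 + 88·1 + 33·1 + 96·2 + 266·5 = 2219
Sven: 63·1 + 108·1 + 88·2 + 33·4 + 96·5 + 266·4 = 2023
Sofia: 63·2 + 108·2 + 88·5 + 33·3 + 96·3 + 266·2 = 1701
Ingrid: 63·3 + 108·5 + 88·4 + 33·2 + 96·1 + 266·3 = 2041
Mei has the highest Borda score (2219).

Mei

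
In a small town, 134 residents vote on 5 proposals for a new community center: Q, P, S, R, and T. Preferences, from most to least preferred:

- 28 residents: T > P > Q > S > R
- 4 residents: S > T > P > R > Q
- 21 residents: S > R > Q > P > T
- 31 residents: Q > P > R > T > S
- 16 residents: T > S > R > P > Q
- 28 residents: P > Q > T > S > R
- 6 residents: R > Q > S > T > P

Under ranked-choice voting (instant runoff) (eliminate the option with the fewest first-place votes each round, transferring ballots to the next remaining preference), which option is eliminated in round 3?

Round 1: Q 31, P 28, S 25, R 6, T 44. Eliminate R.
Round 2: Q 37, P 28, S 25, T 44. Eliminate S.
Round 3: Q 58, P 28, T 48. Eliminate P.

P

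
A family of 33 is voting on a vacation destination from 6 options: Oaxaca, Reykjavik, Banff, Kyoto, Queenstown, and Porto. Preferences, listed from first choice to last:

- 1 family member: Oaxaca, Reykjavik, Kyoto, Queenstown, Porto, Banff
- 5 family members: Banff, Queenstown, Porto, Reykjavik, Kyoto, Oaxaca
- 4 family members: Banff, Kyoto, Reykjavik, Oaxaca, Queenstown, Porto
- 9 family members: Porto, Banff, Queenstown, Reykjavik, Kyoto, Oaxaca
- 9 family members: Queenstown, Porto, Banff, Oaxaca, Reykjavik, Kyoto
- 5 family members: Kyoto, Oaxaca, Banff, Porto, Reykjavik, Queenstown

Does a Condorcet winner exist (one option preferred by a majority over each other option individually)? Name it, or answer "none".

Checking pairwise contests:
Reykjavik beats Oaxaca 18–15.
Banff beats Reykjavik 32–1.
Porto beats Banff 19–14.
Reykjavik beats Kyoto 24–9.
Banff beats Queenstown 23–10.
Queenstown beats Porto 19–14.
Every option loses at least one head-to-head, so there is no Condorcet winner.

none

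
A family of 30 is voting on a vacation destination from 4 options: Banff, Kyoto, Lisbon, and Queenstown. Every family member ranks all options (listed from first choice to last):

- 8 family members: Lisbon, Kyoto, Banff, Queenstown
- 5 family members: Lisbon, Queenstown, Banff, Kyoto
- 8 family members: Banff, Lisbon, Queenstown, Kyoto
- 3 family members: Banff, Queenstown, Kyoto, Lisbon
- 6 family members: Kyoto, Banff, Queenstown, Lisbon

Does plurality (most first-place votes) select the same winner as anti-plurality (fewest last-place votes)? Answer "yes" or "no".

Plurality — first-place votes: Banff 11, Kyoto 6, Lisbon 13, Queenstown 0. Winner: Lisbon.
Anti-plurality — last-place votes: Banff 0, Kyoto 13, Lisbon 9, Queenstown 8. Winner: Banff.
The two methods disagree.

no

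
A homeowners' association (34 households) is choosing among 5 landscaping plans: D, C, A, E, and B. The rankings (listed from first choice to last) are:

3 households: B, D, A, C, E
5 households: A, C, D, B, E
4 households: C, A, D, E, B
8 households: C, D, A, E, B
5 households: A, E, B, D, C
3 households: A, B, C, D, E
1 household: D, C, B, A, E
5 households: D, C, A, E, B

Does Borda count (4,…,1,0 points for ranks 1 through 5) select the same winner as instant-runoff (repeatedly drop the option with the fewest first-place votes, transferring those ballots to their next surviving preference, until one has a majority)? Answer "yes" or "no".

no

Borda — scores: D 83, C 90, A 97, E 32, B 38. Winner: A.
Instant-runoff — R1 D 6, C 12, A 13, E 0, B 3 (E out); R2 D 6, C 12, A 13, B 3 (B out); R3 D 9, C 12, A 13 (D out); R4 C 18, A 16 (C winner). Winner: C.
The two methods disagree.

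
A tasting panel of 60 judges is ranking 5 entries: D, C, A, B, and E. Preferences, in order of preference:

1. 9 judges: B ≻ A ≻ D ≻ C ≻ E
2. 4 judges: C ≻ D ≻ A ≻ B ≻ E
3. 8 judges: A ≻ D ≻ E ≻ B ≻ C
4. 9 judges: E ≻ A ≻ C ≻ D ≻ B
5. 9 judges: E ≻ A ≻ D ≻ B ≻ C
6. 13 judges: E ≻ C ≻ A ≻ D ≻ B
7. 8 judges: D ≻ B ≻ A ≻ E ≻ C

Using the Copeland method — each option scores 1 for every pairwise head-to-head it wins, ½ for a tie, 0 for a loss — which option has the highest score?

D: beats C and B; loses to A and E → score 2.
C: loses to D, A, B, and E → score 0.
A: beats D, C, and B; loses to E → score 3.
B: beats C; loses to D, A, and E → score 1.
E: beats D, C, A, and B → score 4.
E has the best pairwise record.

E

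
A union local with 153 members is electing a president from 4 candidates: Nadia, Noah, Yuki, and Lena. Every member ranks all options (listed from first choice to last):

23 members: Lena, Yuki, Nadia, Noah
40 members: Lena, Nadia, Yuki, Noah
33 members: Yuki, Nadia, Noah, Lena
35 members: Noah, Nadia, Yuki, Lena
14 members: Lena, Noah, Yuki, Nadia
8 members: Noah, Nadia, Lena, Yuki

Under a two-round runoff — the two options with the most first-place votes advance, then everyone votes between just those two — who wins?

Lena

Round 1 first-place votes: Nadia 0, Noah 43, Yuki 33, Lena 77.
Lena and Noah advance.
Runoff: Lena is preferred to Noah by 77 voters; Noah by 76.
Lena wins the runoff.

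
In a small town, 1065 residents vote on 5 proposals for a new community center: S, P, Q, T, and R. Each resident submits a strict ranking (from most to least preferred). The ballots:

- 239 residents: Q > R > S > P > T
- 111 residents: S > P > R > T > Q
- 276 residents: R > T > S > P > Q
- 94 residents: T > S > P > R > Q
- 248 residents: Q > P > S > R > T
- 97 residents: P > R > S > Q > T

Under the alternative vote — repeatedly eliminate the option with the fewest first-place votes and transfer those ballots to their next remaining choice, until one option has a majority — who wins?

R

Round 1: S 111, P 97, Q 487, T 94, R 276. Eliminate T.
Round 2: S 205, P 97, Q 487, R 276. Eliminate P.
Round 3: S 205, Q 487, R 373. Eliminate S.
Round 4: Q 487, R 578. R has a majority.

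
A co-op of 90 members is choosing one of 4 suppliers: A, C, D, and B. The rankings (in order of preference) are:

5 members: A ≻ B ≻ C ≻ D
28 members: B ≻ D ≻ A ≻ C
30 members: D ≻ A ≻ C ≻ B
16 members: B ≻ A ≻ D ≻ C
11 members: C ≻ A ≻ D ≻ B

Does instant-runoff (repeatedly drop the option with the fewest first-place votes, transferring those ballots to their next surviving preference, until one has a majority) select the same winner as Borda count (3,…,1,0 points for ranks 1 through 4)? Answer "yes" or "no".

Instant-runoff — R1 A 5, C 11, D 30, B 44 (A out); R2 C 11, D 30, B 49 (B winner). Winner: B.
Borda — scores: A 157, C 68, D 173, B 142. Winner: D.
The two methods disagree.

no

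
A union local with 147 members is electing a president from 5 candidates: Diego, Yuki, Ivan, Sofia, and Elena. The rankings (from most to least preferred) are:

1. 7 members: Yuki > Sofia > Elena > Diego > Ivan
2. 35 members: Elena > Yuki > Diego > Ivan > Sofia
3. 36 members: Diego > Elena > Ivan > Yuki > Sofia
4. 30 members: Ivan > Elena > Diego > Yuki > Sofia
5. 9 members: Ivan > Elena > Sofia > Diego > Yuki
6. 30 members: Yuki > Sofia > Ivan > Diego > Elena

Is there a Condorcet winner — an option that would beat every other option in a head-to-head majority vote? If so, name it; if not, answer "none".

Elena vs Diego: 81–66 for Elena.
Elena vs Yuki: 110–37 for Elena.
Elena vs Ivan: 78–69 for Elena.
Elena vs Sofia: 110–37 for Elena.
Elena beats every other option head-to-head.

Elena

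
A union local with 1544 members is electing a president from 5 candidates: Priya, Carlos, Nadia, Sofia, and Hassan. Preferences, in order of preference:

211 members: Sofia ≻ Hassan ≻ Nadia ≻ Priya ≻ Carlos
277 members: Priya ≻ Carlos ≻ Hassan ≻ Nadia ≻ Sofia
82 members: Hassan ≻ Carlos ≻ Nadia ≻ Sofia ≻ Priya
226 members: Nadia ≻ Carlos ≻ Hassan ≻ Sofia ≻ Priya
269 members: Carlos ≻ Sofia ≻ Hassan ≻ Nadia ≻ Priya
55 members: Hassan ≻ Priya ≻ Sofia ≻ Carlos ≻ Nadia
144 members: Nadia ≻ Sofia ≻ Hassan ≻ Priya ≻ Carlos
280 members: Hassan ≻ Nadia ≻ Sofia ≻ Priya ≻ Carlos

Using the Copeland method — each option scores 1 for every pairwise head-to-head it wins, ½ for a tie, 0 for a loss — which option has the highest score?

Priya: beats Carlos; loses to Nadia, Sofia, and Hassan → score 1.
Carlos: beats Sofia; ties Hassan; loses to Priya and Nadia → score 1.5.
Nadia: beats Priya, Carlos, and Sofia; loses to Hassan → score 3.
Sofia: beats Priya; loses to Carlos, Nadia, and Hassan → score 1.
Hassan: beats Priya, Nadia, and Sofia; ties Carlos → score 3.5.
Hassan has the best pairwise record.

Hassan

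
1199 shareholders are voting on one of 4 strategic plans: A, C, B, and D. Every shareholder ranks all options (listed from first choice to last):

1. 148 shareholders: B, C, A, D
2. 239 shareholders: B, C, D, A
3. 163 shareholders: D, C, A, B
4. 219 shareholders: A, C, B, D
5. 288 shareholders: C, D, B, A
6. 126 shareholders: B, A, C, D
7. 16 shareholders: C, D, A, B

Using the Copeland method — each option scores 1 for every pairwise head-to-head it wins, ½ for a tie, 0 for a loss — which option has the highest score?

A: loses to C, B, and D → score 0.
C: beats A, B, and D → score 3.
B: beats A and D; loses to C → score 2.
D: beats A; loses to C and B → score 1.
C has the best pairwise record.

C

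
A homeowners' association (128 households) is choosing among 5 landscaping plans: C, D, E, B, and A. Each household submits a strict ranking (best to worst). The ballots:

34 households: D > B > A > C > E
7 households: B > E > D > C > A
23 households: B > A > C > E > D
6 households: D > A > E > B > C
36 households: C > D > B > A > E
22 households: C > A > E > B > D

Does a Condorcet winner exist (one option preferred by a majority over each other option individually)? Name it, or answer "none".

Checking pairwise contests:
B beats C 70–58.
C beats D 81–47.
C beats E 115–13.
D beats B 76–52.
C beats A 65–63.
Every option loses at least one head-to-head, so there is no Condorcet winner.

none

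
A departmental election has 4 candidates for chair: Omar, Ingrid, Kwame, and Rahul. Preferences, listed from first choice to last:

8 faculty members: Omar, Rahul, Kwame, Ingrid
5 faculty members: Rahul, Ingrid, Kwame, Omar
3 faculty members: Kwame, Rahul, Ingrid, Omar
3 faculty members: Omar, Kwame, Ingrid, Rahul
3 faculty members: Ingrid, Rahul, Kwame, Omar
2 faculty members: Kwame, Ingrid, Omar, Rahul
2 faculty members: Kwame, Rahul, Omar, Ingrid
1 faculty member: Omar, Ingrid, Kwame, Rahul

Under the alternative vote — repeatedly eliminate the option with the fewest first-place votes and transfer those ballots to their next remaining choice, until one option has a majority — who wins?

Omar

Round 1: Omar 12, Ingrid 3, Kwame 7, Rahul 5. Eliminate Ingrid.
Round 2: Omar 12, Kwame 7, Rahul 8. Eliminate Kwame.
Round 3: Omar 14, Rahul 13. Omar has a majority.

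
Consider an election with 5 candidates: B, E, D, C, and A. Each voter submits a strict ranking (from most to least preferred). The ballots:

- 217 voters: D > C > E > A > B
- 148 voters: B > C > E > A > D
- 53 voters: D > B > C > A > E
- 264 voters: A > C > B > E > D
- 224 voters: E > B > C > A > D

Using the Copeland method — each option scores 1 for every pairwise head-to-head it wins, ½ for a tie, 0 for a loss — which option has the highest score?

C

B: beats E and D; loses to C and A → score 2.
E: beats D and A; loses to B and C → score 2.
D: loses to B, E, C, and A → score 0.
C: beats B, E, D, and A → score 4.
A: beats B and D; loses to E and C → score 2.
C has the best pairwise record.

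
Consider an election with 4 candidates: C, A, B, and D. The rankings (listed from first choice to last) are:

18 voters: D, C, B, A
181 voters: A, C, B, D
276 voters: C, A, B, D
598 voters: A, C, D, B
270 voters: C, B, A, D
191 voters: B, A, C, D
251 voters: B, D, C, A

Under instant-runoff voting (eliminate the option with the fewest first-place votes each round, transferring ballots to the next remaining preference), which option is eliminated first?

D

Round 1: C 546, A 779, B 442, D 18. Eliminate D.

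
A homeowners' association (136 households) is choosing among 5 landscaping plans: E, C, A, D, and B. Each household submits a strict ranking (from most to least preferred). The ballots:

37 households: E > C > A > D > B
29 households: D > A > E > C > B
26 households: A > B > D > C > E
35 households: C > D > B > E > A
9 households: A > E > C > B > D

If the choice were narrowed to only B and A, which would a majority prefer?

Voters preferring B to A: 35; preferring A to B: 101.
A wins the head-to-head.

A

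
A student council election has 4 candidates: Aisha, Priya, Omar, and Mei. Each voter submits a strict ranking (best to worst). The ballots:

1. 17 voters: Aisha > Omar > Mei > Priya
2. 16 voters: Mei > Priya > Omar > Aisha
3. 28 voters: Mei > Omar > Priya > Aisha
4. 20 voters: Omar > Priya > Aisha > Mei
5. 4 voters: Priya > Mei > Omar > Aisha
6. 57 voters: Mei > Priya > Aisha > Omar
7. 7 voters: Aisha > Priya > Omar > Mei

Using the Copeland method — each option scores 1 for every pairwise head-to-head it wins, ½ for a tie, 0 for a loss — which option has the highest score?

Mei

Aisha: beats Omar; loses to Priya and Mei → score 1.
Priya: beats Aisha and Omar; loses to Mei → score 2.
Omar: loses to Aisha, Priya, and Mei → score 0.
Mei: beats Aisha, Priya, and Omar → score 3.
Mei has the best pairwise record.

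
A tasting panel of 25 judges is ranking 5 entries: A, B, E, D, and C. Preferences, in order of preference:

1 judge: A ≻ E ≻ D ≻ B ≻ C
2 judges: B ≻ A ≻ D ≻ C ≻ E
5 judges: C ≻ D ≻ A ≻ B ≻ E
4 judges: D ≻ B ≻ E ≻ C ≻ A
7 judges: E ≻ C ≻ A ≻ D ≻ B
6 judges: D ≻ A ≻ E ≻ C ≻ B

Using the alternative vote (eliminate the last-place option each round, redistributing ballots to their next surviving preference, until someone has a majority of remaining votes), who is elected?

Round 1: A 1, B 2, E 7, D 10, C 5. Eliminate A.
Round 2: B 2, E 8, D 10, C 5. Eliminate B.
Round 3: E 8, D 12, C 5. Eliminate C.
Round 4: E 8, D 17. D has a majority.

D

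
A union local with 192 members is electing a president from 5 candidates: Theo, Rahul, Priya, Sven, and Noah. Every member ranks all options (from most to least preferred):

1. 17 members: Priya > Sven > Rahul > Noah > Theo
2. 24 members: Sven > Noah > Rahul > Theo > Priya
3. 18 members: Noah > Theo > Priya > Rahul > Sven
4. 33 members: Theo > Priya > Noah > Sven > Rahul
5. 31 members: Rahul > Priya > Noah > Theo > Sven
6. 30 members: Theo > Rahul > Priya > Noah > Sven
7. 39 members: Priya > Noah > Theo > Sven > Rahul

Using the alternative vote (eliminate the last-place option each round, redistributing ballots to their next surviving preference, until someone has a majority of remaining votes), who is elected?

Theo

Round 1: Theo 63, Rahul 31, Priya 56, Sven 24, Noah 18. Eliminate Noah.
Round 2: Theo 81, Rahul 31, Priya 56, Sven 24. Eliminate Sven.
Round 3: Theo 81, Rahul 55, Priya 56. Eliminate Rahul.
Round 4: Theo 105, Priya 87. Theo has a majority.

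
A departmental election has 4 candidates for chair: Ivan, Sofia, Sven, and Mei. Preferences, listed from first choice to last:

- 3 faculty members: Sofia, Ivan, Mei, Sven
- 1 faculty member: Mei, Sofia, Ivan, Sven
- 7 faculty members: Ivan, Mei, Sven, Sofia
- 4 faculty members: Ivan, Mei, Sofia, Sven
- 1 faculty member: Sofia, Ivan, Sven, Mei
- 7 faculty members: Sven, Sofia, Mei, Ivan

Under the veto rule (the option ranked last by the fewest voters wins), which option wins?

Last-place votes: Ivan 7, Sofia 7, Sven 8, Mei 1.
Mei is ranked last by the fewest voters, so Mei wins.

Mei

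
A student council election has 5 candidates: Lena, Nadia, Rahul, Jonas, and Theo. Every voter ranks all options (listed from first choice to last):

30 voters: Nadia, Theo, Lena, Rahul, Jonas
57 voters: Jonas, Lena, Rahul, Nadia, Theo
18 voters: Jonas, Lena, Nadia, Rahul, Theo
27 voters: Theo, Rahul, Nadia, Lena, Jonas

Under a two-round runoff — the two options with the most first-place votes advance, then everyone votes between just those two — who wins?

Round 1 first-place votes: Lena 0, Nadia 30, Rahul 0, Jonas 75, Theo 27.
Jonas and Nadia advance.
Runoff: Jonas is preferred to Nadia by 75 voters; Nadia by 57.
Jonas wins the runoff.

Jonas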